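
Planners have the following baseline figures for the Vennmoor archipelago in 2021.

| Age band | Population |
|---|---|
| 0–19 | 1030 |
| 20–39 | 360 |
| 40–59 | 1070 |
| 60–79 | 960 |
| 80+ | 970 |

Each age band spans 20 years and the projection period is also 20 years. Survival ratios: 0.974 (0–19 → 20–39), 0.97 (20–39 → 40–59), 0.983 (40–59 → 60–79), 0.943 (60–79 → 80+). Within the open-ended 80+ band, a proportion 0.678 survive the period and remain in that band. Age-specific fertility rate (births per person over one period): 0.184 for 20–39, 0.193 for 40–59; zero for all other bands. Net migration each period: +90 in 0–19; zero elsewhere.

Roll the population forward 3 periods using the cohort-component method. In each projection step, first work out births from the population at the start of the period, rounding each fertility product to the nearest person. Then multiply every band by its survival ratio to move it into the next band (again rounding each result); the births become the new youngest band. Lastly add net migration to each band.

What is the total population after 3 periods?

Let band 1 be 0–19 through band 5 = 80+.
[period 1]
Births: 360 × 0.184 = 66, 1070 × 0.193 = 207 → total 273
Band 2: 1030 × 0.974 = 1003
Band 3: 360 × 0.97 = 349
Band 4: 1070 × 0.983 = 1052
Band 5: 960 × 0.943 + 970 × 0.678 = 905 + 658 = 1563
Net migration: Band 1 + 90 → 363
→ [363, 1003, 349, 1052, 1563]
[period 2]
Births: 1003 × 0.184 = 185, 349 × 0.193 = 67 → total 252
Band 2: 363 × 0.974 = 354
Band 3: 1003 × 0.97 = 973
Band 4: 349 × 0.983 = 343
Band 5: 1052 × 0.943 + 1563 × 0.678 = 992 + 1060 = 2052
Net migration: Band 1 + 90 → 342
→ [342, 354, 973, 343, 2052]
[period 3]
Births: 354 × 0.184 = 65, 973 × 0.193 = 188 → total 253
Band 2: 342 × 0.974 = 333
Band 3: 354 × 0.97 = 343
Band 4: 973 × 0.983 = 956
Band 5: 343 × 0.943 + 2052 × 0.678 = 323 + 1391 = 1714
Net migration: Band 1 + 90 → 343
→ [343, 333, 343, 956, 1714]
Total after period 3: 343 + 333 + 343 + 956 + 1714 = 3689

3689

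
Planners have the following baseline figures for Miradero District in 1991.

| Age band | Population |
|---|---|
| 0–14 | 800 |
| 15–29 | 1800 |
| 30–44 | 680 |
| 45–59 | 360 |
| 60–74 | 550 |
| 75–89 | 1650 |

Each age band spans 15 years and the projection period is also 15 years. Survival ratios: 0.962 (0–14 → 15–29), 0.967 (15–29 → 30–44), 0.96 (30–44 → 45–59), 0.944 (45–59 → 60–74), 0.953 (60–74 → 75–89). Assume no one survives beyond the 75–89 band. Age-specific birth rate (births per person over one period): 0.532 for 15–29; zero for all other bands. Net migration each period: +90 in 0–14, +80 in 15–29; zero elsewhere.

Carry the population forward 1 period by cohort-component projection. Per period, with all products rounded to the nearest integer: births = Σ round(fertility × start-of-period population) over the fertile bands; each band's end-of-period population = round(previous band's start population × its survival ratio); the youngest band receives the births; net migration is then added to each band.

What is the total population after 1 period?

5156

Numbering the bands 1..6 from youngest to oldest:
After projecting period 1:
Births: 1800 * 0.532 = 958
Band 2: 800 * 0.962 = 770
Band 3: 1800 * 0.967 = 1741
Band 4: 680 * 0.96 = 653
Band 5: 360 * 0.944 = 340
Band 6: 550 * 0.953 = 524
Net migration: Band 1 + 90 → 1048; Band 2 + 80 → 850
End of period: [1048, 850, 1741, 653, 340, 524]
Total after period 1: 1048 + 850 + 1741 + 653 + 340 + 524 = 5156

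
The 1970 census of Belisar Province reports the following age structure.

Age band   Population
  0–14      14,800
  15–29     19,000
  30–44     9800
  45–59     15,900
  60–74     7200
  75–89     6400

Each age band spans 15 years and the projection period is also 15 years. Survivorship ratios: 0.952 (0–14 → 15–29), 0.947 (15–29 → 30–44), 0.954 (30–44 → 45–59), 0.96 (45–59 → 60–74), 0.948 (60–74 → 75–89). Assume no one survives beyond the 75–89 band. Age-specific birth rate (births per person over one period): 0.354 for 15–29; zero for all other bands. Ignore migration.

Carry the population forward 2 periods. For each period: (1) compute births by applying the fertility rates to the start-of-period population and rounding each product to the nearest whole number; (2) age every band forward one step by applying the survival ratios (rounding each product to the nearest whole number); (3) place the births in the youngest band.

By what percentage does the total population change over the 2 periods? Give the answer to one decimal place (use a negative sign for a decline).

(Groups numbered youngest = 1 to oldest = 6.)
[period 1]
Births: 19000 * 0.354 = 6726
Group 2: 14800 * 0.952 = 14090
Group 3: 19000 * 0.947 = 17993
Group 4: 9800 * 0.954 = 9349
Group 5: 15900 * 0.96 = 15264
Group 6: 7200 * 0.948 = 6826
→ [6726, 14090, 17993, 9349, 15264, 6826]
[period 2]
Births: 14090 * 0.354 = 4988
Group 2: 6726 * 0.952 = 6403
Group 3: 14090 * 0.947 = 13343
Group 4: 17993 * 0.954 = 17165
Group 5: 9349 * 0.96 = 8975
Group 6: 15264 * 0.948 = 14470
→ [4988, 6403, 13343, 17165, 8975, 14470]
Total: 73100 → 65344; change = -7756; percentage change = -10.6%

-10.6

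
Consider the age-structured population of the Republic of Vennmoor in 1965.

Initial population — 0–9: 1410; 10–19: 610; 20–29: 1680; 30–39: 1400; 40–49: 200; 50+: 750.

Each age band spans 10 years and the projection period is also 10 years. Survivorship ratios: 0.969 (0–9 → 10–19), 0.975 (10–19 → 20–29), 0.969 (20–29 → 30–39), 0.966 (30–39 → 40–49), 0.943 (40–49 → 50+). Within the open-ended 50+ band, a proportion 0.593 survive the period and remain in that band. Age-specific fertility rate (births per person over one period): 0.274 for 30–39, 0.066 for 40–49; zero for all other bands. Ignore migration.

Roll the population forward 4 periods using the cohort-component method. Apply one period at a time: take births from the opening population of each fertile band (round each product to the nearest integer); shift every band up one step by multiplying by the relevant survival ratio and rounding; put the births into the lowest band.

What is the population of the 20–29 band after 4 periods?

Numbering the bands 1..6 from youngest to oldest:
Period 1:
Births: 1400 * 0.274 = 384  |  200 * 0.066 = 13 — total 397
Band 2: 1410 * 0.969 = 1366
Band 3: 610 * 0.975 = 595
Band 4: 1680 * 0.969 = 1628
Band 5: 1400 * 0.966 = 1352
Band 6: 200 * 0.943 + 750 * 0.593 = 189 + 445 = 634
End of period: [397, 1366, 595, 1628, 1352, 634]
Period 2:
Births: 1628 * 0.274 = 446  |  1352 * 0.066 = 89 — total 535
Band 2: 397 * 0.969 = 385
Band 3: 1366 * 0.975 = 1332
Band 4: 595 * 0.969 = 577
Band 5: 1628 * 0.966 = 1573
Band 6: 1352 * 0.943 + 634 * 0.593 = 1275 + 376 = 1651
End of period: [535, 385, 1332, 577, 1573, 1651]
Period 3:
Births: 577 * 0.274 = 158  |  1573 * 0.066 = 104 — total 262
Band 2: 535 * 0.969 = 518
Band 3: 385 * 0.975 = 375
Band 4: 1332 * 0.969 = 1291
Band 5: 577 * 0.966 = 557
Band 6: 1573 * 0.943 + 1651 * 0.593 = 1483 + 979 = 2462
End of period: [262, 518, 375, 1291, 557, 2462]
Period 4:
Births: 1291 * 0.274 = 354  |  557 * 0.066 = 37 — total 391
Band 2: 262 * 0.969 = 254
Band 3: 518 * 0.975 = 505
Band 4: 375 * 0.969 = 363
Band 5: 1291 * 0.966 = 1247
Band 6: 557 * 0.943 + 2462 * 0.593 = 525 + 1460 = 1985
End of period: [391, 254, 505, 363, 1247, 1985]

505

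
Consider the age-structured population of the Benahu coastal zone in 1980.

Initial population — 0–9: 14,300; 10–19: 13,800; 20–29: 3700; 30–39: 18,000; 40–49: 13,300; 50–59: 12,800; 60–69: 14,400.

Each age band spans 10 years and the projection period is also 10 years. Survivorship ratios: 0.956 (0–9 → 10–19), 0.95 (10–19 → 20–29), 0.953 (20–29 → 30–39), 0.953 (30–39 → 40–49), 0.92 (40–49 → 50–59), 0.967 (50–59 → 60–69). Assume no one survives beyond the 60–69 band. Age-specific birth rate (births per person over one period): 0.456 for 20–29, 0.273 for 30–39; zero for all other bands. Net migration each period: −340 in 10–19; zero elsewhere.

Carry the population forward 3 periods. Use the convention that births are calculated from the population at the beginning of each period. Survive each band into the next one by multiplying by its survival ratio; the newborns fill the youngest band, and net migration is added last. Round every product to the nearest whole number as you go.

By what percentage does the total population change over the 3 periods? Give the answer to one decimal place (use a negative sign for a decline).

(Groups numbered youngest = 1 to oldest = 7.)
— Period 1 —
Births: 3700 * 0.456 = 1687  |  18000 * 0.273 = 4914 ⇒ total 6601
Group 2: 14300 * 0.956 = 13671
Group 3: 13800 * 0.95 = 13110
Group 4: 3700 * 0.953 = 3526
Group 5: 18000 * 0.953 = 17154
Group 6: 13300 * 0.92 = 12236
Group 7: 12800 * 0.967 = 12378
Net migration: Group 2 − 340 → 13331
Giving 6601 / 13331 / 13110 / 3526 / 17154 / 12236 / 12378.
— Period 2 —
Births: 13110 * 0.456 = 5978  |  3526 * 0.273 = 963 ⇒ total 6941
Group 2: 6601 * 0.956 = 6311
Group 3: 13331 * 0.95 = 12664
Group 4: 13110 * 0.953 = 12494
Group 5: 3526 * 0.953 = 3360
Group 6: 17154 * 0.92 = 15782
Group 7: 12236 * 0.967 = 11832
Net migration: Group 2 − 340 → 5971
Giving 6941 / 5971 / 12664 / 12494 / 3360 / 15782 / 11832.
— Period 3 —
Births: 12664 * 0.456 = 5775  |  12494 * 0.273 = 3411 ⇒ total 9186
Group 2: 6941 * 0.956 = 6636
Group 3: 5971 * 0.95 = 5672
Group 4: 12664 * 0.953 = 12069
Group 5: 12494 * 0.953 = 11907
Group 6: 3360 * 0.92 = 3091
Group 7: 15782 * 0.967 = 15261
Net migration: Group 2 − 340 → 6296
Giving 9186 / 6296 / 5672 / 12069 / 11907 / 3091 / 15261.
Total: 90300 → 63482; change = -26818; percentage change = -29.7%

-29.7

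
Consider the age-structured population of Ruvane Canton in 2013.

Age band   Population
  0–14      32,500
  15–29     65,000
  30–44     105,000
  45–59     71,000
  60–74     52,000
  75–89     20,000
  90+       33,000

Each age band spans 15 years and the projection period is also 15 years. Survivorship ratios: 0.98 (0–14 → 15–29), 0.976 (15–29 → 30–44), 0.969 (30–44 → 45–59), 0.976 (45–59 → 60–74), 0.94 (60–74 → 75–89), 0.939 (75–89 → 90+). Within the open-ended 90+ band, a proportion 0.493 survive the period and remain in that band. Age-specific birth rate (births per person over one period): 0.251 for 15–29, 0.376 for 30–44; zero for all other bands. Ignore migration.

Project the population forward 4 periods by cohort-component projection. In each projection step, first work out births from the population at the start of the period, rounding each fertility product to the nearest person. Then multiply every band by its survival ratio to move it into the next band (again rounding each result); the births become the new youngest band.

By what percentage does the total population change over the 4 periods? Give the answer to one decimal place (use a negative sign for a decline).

[period 1]
Births: 65000 × 0.251 = 16315, 105000 × 0.376 = 39480 ⇒ total 55795
15–29: 32500 × 0.98 = 31850
30–44: 65000 × 0.976 = 63440
45–59: 105000 × 0.969 = 101745
60–74: 71000 × 0.976 = 69296
75–89: 52000 × 0.94 = 48880
90+: 20000 × 0.939 + 33000 × 0.493 = 18780 + 16269 = 35049
End of period: [55795, 31850, 63440, 101745, 69296, 48880, 35049]
[period 2]
Births: 31850 × 0.251 = 7994, 63440 × 0.376 = 23853 ⇒ total 31847
15–29: 55795 × 0.98 = 54679
30–44: 31850 × 0.976 = 31086
45–59: 63440 × 0.969 = 61473
60–74: 101745 × 0.976 = 99303
75–89: 69296 × 0.94 = 65138
90+: 48880 × 0.939 + 35049 × 0.493 = 45898 + 17279 = 63177
End of period: [31847, 54679, 31086, 61473, 99303, 65138, 63177]
[period 3]
Births: 54679 × 0.251 = 13724, 31086 × 0.376 = 11688 ⇒ total 25412
15–29: 31847 × 0.98 = 31210
30–44: 54679 × 0.976 = 53367
45–59: 31086 × 0.969 = 30122
60–74: 61473 × 0.976 = 59998
75–89: 99303 × 0.94 = 93345
90+: 65138 × 0.939 + 63177 × 0.493 = 61165 + 31146 = 92311
End of period: [25412, 31210, 53367, 30122, 59998, 93345, 92311]
[period 4]
Births: 31210 × 0.251 = 7834, 53367 × 0.376 = 20066 ⇒ total 27900
15–29: 25412 × 0.98 = 24904
30–44: 31210 × 0.976 = 30461
45–59: 53367 × 0.969 = 51713
60–74: 30122 × 0.976 = 29399
75–89: 59998 × 0.94 = 56398
90+: 93345 × 0.939 + 92311 × 0.493 = 87651 + 45509 = 133160
End of period: [27900, 24904, 30461, 51713, 29399, 56398, 133160]
Total: 378500 → 353935; change = -24565; percentage change = -6.5%

-6.5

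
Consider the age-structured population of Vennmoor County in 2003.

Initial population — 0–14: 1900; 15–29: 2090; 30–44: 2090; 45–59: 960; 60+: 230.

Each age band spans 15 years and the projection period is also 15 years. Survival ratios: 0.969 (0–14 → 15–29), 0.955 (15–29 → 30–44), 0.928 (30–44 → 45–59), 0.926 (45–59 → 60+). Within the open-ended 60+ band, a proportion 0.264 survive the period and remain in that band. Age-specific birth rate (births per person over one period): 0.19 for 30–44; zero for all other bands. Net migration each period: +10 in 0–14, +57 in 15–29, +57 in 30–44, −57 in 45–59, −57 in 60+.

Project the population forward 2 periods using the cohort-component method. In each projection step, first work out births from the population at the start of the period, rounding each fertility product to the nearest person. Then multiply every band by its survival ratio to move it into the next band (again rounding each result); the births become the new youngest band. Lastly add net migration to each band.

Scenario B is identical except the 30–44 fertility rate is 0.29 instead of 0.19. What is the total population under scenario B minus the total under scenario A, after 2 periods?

— Period 1 —
Births: 2090 × 0.19 = 397
15–29: 1900 × 0.969 = 1841
30–44: 2090 × 0.955 = 1996
45–59: 2090 × 0.928 = 1940
60+: 960 × 0.926 + 230 × 0.264 = 889 + 61 = 950
Net migration: 0–14 + 10 → 407; 15–29 + 57 → 1898; 30–44 + 57 → 2053; 45–59 − 57 → 1883; 60+ − 57 → 893
Giving 407 / 1898 / 2053 / 1883 / 893.
— Period 2 —
Births: 2053 × 0.19 = 390
15–29: 407 × 0.969 = 394
30–44: 1898 × 0.955 = 1813
45–59: 2053 × 0.928 = 1905
60+: 1883 × 0.926 + 893 × 0.264 = 1744 + 236 = 1980
Net migration: 0–14 + 10 → 400; 15–29 + 57 → 451; 30–44 + 57 → 1870; 45–59 − 57 → 1848; 60+ − 57 → 1923
Giving 400 / 451 / 1870 / 1848 / 1923.
Scenario A total after 2 periods: 6492
Scenario B projection —
— Period 1 —
Births: 2090 × 0.29 = 606
15–29: 1900 × 0.969 = 1841
30–44: 2090 × 0.955 = 1996
45–59: 2090 × 0.928 = 1940
60+: 960 × 0.926 + 230 × 0.264 = 889 + 61 = 950
Net migration: 0–14 + 10 → 616; 15–29 + 57 → 1898; 30–44 + 57 → 2053; 45–59 − 57 → 1883; 60+ − 57 → 893
Giving 616 / 1898 / 2053 / 1883 / 893.
— Period 2 —
Births: 2053 × 0.29 = 595
15–29: 616 × 0.969 = 597
30–44: 1898 × 0.955 = 1813
45–59: 2053 × 0.928 = 1905
60+: 1883 × 0.926 + 893 × 0.264 = 1744 + 236 = 1980
Net migration: 0–14 + 10 → 605; 15–29 + 57 → 654; 30–44 + 57 → 1870; 45–59 − 57 → 1848; 60+ − 57 → 1923
Giving 605 / 654 / 1870 / 1848 / 1923.
Scenario B total after 2 periods: 6900
Difference B − A = 6900 − 6492 = 408

408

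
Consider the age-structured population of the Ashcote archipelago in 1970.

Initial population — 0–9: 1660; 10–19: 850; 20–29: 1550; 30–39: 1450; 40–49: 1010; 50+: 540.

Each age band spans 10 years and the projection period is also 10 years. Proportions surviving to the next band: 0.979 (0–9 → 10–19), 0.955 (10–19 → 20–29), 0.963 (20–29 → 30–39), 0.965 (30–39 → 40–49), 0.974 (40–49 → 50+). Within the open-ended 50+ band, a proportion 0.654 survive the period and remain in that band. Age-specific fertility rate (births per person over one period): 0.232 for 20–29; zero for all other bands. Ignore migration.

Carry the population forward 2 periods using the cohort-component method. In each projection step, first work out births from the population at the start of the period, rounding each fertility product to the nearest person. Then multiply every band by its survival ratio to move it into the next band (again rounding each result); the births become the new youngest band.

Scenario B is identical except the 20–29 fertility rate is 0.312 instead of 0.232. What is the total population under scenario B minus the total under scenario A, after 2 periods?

Numbering the groups 1..6 from youngest to oldest:
After projecting period 1:
Births: 1550 × 0.232 = 360
Group 2: 1660 × 0.979 = 1625
Group 3: 850 × 0.955 = 812
Group 4: 1550 × 0.963 = 1493
Group 5: 1450 × 0.965 = 1399
Group 6: 1010 × 0.974 + 540 × 0.654 = 984 + 353 = 1337
Population now: 0–9=360, 10–19=1625, 20–29=812, 30–39=1493, 40–49=1399, 50+=1337
After projecting period 2:
Births: 812 × 0.232 = 188
Group 2: 360 × 0.979 = 352
Group 3: 1625 × 0.955 = 1552
Group 4: 812 × 0.963 = 782
Group 5: 1493 × 0.965 = 1441
Group 6: 1399 × 0.974 + 1337 × 0.654 = 1363 + 874 = 2237
Population now: 0–9=188, 10–19=352, 20–29=1552, 30–39=782, 40–49=1441, 50+=2237
Scenario A total after 2 periods: 6552
Scenario B projection —
After projecting period 1:
Births: 1550 × 0.312 = 484
Group 2: 1660 × 0.979 = 1625
Group 3: 850 × 0.955 = 812
Group 4: 1550 × 0.963 = 1493
Group 5: 1450 × 0.965 = 1399
Group 6: 1010 × 0.974 + 540 × 0.654 = 984 + 353 = 1337
Population now: 0–9=484, 10–19=1625, 20–29=812, 30–39=1493, 40–49=1399, 50+=1337
After projecting period 2:
Births: 812 × 0.312 = 253
Group 2: 484 × 0.979 = 474
Group 3: 1625 × 0.955 = 1552
Group 4: 812 × 0.963 = 782
Group 5: 1493 × 0.965 = 1441
Group 6: 1399 × 0.974 + 1337 × 0.654 = 1363 + 874 = 2237
Population now: 0–9=253, 10–19=474, 20–29=1552, 30–39=782, 40–49=1441, 50+=2237
Scenario B total after 2 periods: 6739
Difference B − A = 6739 − 6552 = 187

187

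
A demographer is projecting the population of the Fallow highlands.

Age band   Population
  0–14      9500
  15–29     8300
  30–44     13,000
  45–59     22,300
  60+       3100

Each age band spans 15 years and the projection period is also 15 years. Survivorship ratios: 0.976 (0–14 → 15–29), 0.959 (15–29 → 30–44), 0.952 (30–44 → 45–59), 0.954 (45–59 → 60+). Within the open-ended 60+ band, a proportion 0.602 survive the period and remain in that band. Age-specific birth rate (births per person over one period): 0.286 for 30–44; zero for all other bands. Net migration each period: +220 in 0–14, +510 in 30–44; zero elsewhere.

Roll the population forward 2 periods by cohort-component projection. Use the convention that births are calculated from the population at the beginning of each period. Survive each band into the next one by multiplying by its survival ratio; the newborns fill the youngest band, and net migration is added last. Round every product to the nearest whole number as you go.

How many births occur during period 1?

Let group 1 be 0–14 through group 5 = 60+.
Period 1:
Births: 13000 × 0.286 = 3718
Group 2: 9500 × 0.976 = 9272
Group 3: 8300 × 0.959 = 7960
Group 4: 13000 × 0.952 = 12376
Group 5: 22300 × 0.954 + 3100 × 0.602 = 21274 + 1866 = 23140
Net migration: Group 1 + 220 → 3938; Group 3 + 510 → 8470
End of period: [3938, 9272, 8470, 12376, 23140]

3718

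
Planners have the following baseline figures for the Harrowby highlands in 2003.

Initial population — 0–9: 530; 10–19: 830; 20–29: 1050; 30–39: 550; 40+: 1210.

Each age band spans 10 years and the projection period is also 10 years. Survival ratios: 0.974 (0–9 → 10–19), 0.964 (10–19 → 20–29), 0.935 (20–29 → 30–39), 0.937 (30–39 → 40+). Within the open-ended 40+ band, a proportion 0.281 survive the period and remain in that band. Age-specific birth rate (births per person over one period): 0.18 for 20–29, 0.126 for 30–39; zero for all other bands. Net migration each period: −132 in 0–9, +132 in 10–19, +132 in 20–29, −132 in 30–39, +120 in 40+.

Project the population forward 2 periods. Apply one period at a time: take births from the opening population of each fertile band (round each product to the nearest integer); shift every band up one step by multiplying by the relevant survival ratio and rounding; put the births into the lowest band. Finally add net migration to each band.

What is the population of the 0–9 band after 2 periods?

143

(Bands numbered youngest = 1 to oldest = 5.)
[period 1]
Births: 1050 * 0.18 = 189, 550 * 0.126 = 69 → 258
Band 2: 530 * 0.974 = 516
Band 3: 830 * 0.964 = 800
Band 4: 1050 * 0.935 = 982
Band 5: 550 * 0.937 + 1210 * 0.281 = 515 + 340 = 855
Net migration: Band 1 − 132 → 126; Band 2 + 132 → 648; Band 3 + 132 → 932; Band 4 − 132 → 850; Band 5 + 120 → 975
End of period: [126, 648, 932, 850, 975]
[period 2]
Births: 932 * 0.18 = 168, 850 * 0.126 = 107 → 275
Band 2: 126 * 0.974 = 123
Band 3: 648 * 0.964 = 625
Band 4: 932 * 0.935 = 871
Band 5: 850 * 0.937 + 975 * 0.281 = 796 + 274 = 1070
Net migration: Band 1 − 132 → 143; Band 2 + 132 → 255; Band 3 + 132 → 757; Band 4 − 132 → 739; Band 5 + 120 → 1190
End of period: [143, 255, 757, 739, 1190]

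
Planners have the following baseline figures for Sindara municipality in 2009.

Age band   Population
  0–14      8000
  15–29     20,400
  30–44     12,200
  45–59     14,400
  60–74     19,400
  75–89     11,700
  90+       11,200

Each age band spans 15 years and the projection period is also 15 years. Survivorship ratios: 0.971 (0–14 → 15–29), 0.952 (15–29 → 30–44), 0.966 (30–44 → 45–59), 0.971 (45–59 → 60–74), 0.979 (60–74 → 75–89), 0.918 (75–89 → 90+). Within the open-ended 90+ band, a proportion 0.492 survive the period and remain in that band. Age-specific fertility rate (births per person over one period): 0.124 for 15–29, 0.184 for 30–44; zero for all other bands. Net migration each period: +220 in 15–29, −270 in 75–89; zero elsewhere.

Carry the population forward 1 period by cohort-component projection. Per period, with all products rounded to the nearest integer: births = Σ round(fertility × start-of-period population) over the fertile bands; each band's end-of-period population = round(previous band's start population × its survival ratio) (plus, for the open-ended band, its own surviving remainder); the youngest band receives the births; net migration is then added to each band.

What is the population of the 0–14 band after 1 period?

Numbering the groups 1..7 from youngest to oldest:
Period 1:
Births: 20400 * 0.124 = 2530, 12200 * 0.184 = 2245 → total 4775
Group 2: 8000 * 0.971 = 7768
Group 3: 20400 * 0.952 = 19421
Group 4: 12200 * 0.966 = 11785
Group 5: 14400 * 0.971 = 13982
Group 6: 19400 * 0.979 = 18993
Group 7: 11700 * 0.918 + 11200 * 0.492 = 10741 + 5510 = 16251
Net migration: Group 2 + 220 → 7988; Group 6 − 270 → 18723
End of period: [4775, 7988, 19421, 11785, 13982, 18723, 16251]

4775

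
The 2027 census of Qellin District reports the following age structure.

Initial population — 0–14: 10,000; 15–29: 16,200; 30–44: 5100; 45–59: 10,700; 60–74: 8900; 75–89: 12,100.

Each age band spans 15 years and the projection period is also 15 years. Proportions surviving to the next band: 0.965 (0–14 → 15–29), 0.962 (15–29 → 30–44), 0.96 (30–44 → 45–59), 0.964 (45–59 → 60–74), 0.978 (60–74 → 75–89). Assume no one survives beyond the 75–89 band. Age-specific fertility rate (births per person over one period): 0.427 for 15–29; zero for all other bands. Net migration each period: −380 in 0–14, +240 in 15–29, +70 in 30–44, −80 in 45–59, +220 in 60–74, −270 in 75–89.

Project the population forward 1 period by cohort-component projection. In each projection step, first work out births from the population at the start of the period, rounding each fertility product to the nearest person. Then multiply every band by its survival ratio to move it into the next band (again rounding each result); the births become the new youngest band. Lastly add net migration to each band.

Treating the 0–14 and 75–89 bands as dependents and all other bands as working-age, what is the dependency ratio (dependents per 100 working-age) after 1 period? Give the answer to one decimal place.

Period 1:
Births: 16200 × 0.427 = 6917
15–29: 10000 × 0.965 = 9650
30–44: 16200 × 0.962 = 15584
45–59: 5100 × 0.96 = 4896
60–74: 10700 × 0.964 = 10315
75–89: 8900 × 0.978 = 8704
Net migration: 0–14 − 380 → 6537; 15–29 + 240 → 9890; 30–44 + 70 → 15654; 45–59 − 80 → 4816; 60–74 + 220 → 10535; 75–89 − 270 → 8434
→ [6537, 9890, 15654, 4816, 10535, 8434]
Dependents (band 0–14 + band 75–89) = 6537 + 8434 = 14971; working-age = 40895; ratio = 14971/40895 × 100 = 36.6

36.6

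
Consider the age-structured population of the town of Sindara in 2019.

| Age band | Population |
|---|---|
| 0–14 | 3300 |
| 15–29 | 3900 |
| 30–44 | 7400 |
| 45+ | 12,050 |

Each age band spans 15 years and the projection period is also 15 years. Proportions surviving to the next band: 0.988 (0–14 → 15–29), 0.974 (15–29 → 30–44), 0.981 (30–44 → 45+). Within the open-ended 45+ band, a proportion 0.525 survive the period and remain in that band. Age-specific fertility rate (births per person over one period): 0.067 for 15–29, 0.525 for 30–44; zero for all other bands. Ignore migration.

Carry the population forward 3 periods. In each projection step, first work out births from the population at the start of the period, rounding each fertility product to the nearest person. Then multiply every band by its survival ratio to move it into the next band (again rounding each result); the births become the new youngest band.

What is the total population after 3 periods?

16932

[period 1]
Births: 3900 * 0.067 = 261 ; 7400 * 0.525 = 3885 — total 4146
15–29: 3300 * 0.988 = 3260
30–44: 3900 * 0.974 = 3799
45+: 7400 * 0.981 + 12050 * 0.525 = 7259 + 6326 = 13585
Giving 4146 / 3260 / 3799 / 13585.
[period 2]
Births: 3260 * 0.067 = 218 ; 3799 * 0.525 = 1994 — total 2212
15–29: 4146 * 0.988 = 4096
30–44: 3260 * 0.974 = 3175
45+: 3799 * 0.981 + 13585 * 0.525 = 3727 + 7132 = 10859
Giving 2212 / 4096 / 3175 / 10859.
[period 3]
Births: 4096 * 0.067 = 274 ; 3175 * 0.525 = 1667 — total 1941
15–29: 2212 * 0.988 = 2185
30–44: 4096 * 0.974 = 3990
45+: 3175 * 0.981 + 10859 * 0.525 = 3115 + 5701 = 8816
Giving 1941 / 2185 / 3990 / 8816.
Total after period 3: 1941 + 2185 + 3990 + 8816 = 16932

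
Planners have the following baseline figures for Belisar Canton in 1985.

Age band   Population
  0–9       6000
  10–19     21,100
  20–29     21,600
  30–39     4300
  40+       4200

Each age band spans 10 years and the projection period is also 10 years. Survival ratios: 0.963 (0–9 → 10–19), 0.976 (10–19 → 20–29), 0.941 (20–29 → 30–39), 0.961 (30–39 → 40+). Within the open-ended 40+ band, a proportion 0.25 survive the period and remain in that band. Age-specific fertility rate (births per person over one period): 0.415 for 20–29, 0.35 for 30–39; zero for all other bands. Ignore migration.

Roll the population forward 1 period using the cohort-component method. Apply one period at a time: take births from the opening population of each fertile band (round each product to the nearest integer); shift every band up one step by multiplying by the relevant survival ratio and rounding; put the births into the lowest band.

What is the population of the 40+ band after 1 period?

(Bands numbered youngest = 1 to oldest = 5.)
After projecting period 1:
Births: 21600 * 0.415 = 8964, 4300 * 0.35 = 1505 ⇒ total 10469
Band 2: 6000 * 0.963 = 5778
Band 3: 21100 * 0.976 = 20594
Band 4: 21600 * 0.941 = 20326
Band 5: 4300 * 0.961 + 4200 * 0.25 = 4132 + 1050 = 5182
End of period: [10469, 5778, 20594, 20326, 5182]

5182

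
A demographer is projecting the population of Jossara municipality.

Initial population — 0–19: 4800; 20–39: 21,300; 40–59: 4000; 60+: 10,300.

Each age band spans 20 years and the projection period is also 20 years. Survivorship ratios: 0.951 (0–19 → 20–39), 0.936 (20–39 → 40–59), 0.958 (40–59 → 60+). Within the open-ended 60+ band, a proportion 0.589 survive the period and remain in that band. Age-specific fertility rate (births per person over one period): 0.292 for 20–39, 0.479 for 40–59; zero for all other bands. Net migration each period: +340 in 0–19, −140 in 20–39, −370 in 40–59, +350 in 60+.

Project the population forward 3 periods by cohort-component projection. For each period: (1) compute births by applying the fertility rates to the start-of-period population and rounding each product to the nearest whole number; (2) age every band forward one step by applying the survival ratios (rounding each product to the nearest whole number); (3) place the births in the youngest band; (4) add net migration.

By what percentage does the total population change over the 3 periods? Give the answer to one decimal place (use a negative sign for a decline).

0.5

— Period 1 —
Births: 21300 × 0.292 = 6220 ; 4000 × 0.479 = 1916 ⇒ total 8136
20–39: 4800 × 0.951 = 4565
40–59: 21300 × 0.936 = 19937
60+: 4000 × 0.958 + 10300 × 0.589 = 3832 + 6067 = 9899
Net migration: 0–19 + 340 → 8476; 20–39 − 140 → 4425; 40–59 − 370 → 19567; 60+ + 350 → 10249
→ [8476, 4425, 19567, 10249]
— Period 2 —
Births: 4425 × 0.292 = 1292 ; 19567 × 0.479 = 9373 ⇒ total 10665
20–39: 8476 × 0.951 = 8061
40–59: 4425 × 0.936 = 4142
60+: 19567 × 0.958 + 10249 × 0.589 = 18745 + 6037 = 24782
Net migration: 0–19 + 340 → 11005; 20–39 − 140 → 7921; 40–59 − 370 → 3772; 60+ + 350 → 25132
→ [11005, 7921, 3772, 25132]
— Period 3 —
Births: 7921 × 0.292 = 2313 ; 3772 × 0.479 = 1807 ⇒ total 4120
20–39: 11005 × 0.951 = 10466
40–59: 7921 × 0.936 = 7414
60+: 3772 × 0.958 + 25132 × 0.589 = 3614 + 14803 = 18417
Net migration: 0–19 + 340 → 4460; 20–39 − 140 → 10326; 40–59 − 370 → 7044; 60+ + 350 → 18767
→ [4460, 10326, 7044, 18767]
Total: 40400 → 40597; change = 197; percentage change = 0.5%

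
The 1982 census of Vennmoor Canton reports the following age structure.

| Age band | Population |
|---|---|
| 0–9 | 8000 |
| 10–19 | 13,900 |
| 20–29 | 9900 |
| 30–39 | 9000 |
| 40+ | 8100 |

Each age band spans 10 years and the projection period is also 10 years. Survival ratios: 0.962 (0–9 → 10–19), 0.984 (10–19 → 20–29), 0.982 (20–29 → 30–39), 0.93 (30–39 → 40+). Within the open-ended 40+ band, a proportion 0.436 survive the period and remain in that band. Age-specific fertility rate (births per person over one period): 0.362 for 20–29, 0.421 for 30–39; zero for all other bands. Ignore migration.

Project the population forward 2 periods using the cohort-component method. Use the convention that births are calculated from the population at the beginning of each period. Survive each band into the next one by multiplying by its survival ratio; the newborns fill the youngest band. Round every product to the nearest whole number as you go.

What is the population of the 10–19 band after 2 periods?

7093

After projecting period 1:
Births: 9900 × 0.362 = 3584, 9000 × 0.421 = 3789 — total 7373
10–19: 8000 × 0.962 = 7696
20–29: 13900 × 0.984 = 13678
30–39: 9900 × 0.982 = 9722
40+: 9000 × 0.93 + 8100 × 0.436 = 8370 + 3532 = 11902
Population now: 0–9=7373, 10–19=7696, 20–29=13678, 30–39=9722, 40+=11902
After projecting period 2:
Births: 13678 × 0.362 = 4951, 9722 × 0.421 = 4093 — total 9044
10–19: 7373 × 0.962 = 7093
20–29: 7696 × 0.984 = 7573
30–39: 13678 × 0.982 = 13432
40+: 9722 × 0.93 + 11902 × 0.436 = 9041 + 5189 = 14230
Population now: 0–9=9044, 10–19=7093, 20–29=7573, 30–39=13432, 40+=14230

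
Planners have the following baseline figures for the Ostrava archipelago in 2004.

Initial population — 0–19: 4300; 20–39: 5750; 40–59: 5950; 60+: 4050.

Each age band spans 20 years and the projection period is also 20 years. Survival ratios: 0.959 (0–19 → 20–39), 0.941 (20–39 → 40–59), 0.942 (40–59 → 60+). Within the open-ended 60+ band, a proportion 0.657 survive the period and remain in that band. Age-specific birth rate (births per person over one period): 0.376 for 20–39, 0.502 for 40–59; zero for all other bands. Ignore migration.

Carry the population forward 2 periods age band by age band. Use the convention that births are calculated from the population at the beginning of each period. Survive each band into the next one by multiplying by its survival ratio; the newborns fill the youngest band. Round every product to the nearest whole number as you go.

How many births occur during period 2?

4267

Numbering the bands 1..4 from youngest to oldest:
After projecting period 1:
Births: 5750 × 0.376 = 2162, 5950 × 0.502 = 2987 ⇒ total 5149
Band 2: 4300 × 0.959 = 4124
Band 3: 5750 × 0.941 = 5411
Band 4: 5950 × 0.942 + 4050 × 0.657 = 5605 + 2661 = 8266
End of period: [5149, 4124, 5411, 8266]
After projecting period 2:
Births: 4124 × 0.376 = 1551, 5411 × 0.502 = 2716 ⇒ total 4267
Band 2: 5149 × 0.959 = 4938
Band 3: 4124 × 0.941 = 3881
Band 4: 5411 × 0.942 + 8266 × 0.657 = 5097 + 5431 = 10528
End of period: [4267, 4938, 3881, 10528]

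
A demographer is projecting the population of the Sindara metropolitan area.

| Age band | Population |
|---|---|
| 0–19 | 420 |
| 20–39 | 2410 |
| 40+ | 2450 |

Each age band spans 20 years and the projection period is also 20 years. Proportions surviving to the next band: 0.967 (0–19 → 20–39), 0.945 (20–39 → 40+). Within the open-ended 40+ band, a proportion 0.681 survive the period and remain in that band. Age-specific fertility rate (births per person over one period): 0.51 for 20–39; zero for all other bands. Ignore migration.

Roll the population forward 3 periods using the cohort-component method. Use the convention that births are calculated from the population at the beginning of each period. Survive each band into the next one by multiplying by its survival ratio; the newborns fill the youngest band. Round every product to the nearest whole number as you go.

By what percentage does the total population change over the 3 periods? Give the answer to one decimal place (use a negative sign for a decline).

-23.9

After projecting period 1:
Births: 2410 * 0.51 = 1229
20–39: 420 * 0.967 = 406
40+: 2410 * 0.945 + 2450 * 0.681 = 2277 + 1668 = 3945
End of period: [1229, 406, 3945]
After projecting period 2:
Births: 406 * 0.51 = 207
20–39: 1229 * 0.967 = 1188
40+: 406 * 0.945 + 3945 * 0.681 = 384 + 2687 = 3071
End of period: [207, 1188, 3071]
After projecting period 3:
Births: 1188 * 0.51 = 606
20–39: 207 * 0.967 = 200
40+: 1188 * 0.945 + 3071 * 0.681 = 1123 + 2091 = 3214
End of period: [606, 200, 3214]
Total: 5280 → 4020; change = -1260; percentage change = -23.9%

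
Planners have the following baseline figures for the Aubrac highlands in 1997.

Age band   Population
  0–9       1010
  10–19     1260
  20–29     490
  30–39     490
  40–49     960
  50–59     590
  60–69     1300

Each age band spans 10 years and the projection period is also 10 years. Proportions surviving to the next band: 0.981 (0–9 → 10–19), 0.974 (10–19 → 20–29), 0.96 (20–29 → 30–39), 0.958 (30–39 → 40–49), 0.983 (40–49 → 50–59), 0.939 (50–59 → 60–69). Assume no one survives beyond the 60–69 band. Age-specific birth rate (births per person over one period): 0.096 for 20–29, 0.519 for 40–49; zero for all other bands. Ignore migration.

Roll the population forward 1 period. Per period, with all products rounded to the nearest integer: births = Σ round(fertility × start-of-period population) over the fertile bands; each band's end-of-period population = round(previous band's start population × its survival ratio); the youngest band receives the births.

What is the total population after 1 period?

5200

(Bands numbered youngest = 1 to oldest = 7.)
After projecting period 1:
Births: 490 * 0.096 = 47  |  960 * 0.519 = 498 → 545
Band 2: 1010 * 0.981 = 991
Band 3: 1260 * 0.974 = 1227
Band 4: 490 * 0.96 = 470
Band 5: 490 * 0.958 = 469
Band 6: 960 * 0.983 = 944
Band 7: 590 * 0.939 = 554
→ [545, 991, 1227, 470, 469, 944, 554]
Total after period 1: 545 + 991 + 1227 + 470 + 469 + 944 + 554 = 5200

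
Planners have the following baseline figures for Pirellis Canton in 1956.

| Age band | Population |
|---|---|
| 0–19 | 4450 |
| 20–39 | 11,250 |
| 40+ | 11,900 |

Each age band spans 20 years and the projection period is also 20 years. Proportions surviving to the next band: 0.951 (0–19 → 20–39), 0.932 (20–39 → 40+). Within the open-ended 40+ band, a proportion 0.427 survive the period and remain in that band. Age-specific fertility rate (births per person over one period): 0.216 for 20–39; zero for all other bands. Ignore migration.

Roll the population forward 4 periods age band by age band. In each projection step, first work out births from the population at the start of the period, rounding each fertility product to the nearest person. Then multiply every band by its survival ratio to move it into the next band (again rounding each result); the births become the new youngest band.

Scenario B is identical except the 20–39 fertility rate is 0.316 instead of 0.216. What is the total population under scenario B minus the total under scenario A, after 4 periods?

1555

Period 1:
Births: 11250 * 0.216 = 2430
20–39: 4450 * 0.951 = 4232
40+: 11250 * 0.932 + 11900 * 0.427 = 10485 + 5081 = 15566
Population now: 0–19=2430, 20–39=4232, 40+=15566
Period 2:
Births: 4232 * 0.216 = 914
20–39: 2430 * 0.951 = 2311
40+: 4232 * 0.932 + 15566 * 0.427 = 3944 + 6647 = 10591
Population now: 0–19=914, 20–39=2311, 40+=10591
Period 3:
Births: 2311 * 0.216 = 499
20–39: 914 * 0.951 = 869
40+: 2311 * 0.932 + 10591 * 0.427 = 2154 + 4522 = 6676
Population now: 0–19=499, 20–39=869, 40+=6676
Period 4:
Births: 869 * 0.216 = 188
20–39: 499 * 0.951 = 475
40+: 869 * 0.932 + 6676 * 0.427 = 810 + 2851 = 3661
Population now: 0–19=188, 20–39=475, 40+=3661
Scenario A total after 4 periods: 4324
Scenario B projection —
Period 1:
Births: 11250 * 0.316 = 3555
20–39: 4450 * 0.951 = 4232
40+: 11250 * 0.932 + 11900 * 0.427 = 10485 + 5081 = 15566
Population now: 0–19=3555, 20–39=4232, 40+=15566
Period 2:
Births: 4232 * 0.316 = 1337
20–39: 3555 * 0.951 = 3381
40+: 4232 * 0.932 + 15566 * 0.427 = 3944 + 6647 = 10591
Population now: 0–19=1337, 20–39=3381, 40+=10591
Period 3:
Births: 3381 * 0.316 = 1068
20–39: 1337 * 0.951 = 1271
40+: 3381 * 0.932 + 10591 * 0.427 = 3151 + 4522 = 7673
Population now: 0–19=1068, 20–39=1271, 40+=7673
Period 4:
Births: 1271 * 0.316 = 402
20–39: 1068 * 0.951 = 1016
40+: 1271 * 0.932 + 7673 * 0.427 = 1185 + 3276 = 4461
Population now: 0–19=402, 20–39=1016, 40+=4461
Scenario B total after 4 periods: 5879
Difference B − A = 5879 − 4324 = 1555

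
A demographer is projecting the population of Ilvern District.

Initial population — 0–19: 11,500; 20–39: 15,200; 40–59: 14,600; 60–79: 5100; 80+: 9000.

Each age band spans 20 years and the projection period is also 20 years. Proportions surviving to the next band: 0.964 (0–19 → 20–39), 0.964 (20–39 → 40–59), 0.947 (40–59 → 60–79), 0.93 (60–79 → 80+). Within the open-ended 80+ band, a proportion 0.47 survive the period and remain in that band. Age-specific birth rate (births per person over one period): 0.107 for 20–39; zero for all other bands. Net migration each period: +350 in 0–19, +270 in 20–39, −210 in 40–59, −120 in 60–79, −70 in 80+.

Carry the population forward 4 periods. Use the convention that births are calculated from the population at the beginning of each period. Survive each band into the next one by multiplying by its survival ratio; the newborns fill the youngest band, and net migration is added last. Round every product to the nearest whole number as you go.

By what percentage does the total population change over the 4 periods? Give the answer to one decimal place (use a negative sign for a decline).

-57.7

Period 1.
Births: 15200 * 0.107 = 1626
20–39: 11500 * 0.964 = 11086
40–59: 15200 * 0.964 = 14653
60–79: 14600 * 0.947 = 13826
80+: 5100 * 0.93 + 9000 * 0.47 = 4743 + 4230 = 8973
Net migration: 0–19 + 350 → 1976; 20–39 + 270 → 11356; 40–59 − 210 → 14443; 60–79 − 120 → 13706; 80+ − 70 → 8903
Population now: 0–19=1976, 20–39=11356, 40–59=14443, 60–79=13706, 80+=8903
Period 2.
Births: 11356 * 0.107 = 1215
20–39: 1976 * 0.964 = 1905
40–59: 11356 * 0.964 = 10947
60–79: 14443 * 0.947 = 13678
80+: 13706 * 0.93 + 8903 * 0.47 = 12747 + 4184 = 16931
Net migration: 0–19 + 350 → 1565; 20–39 + 270 → 2175; 40–59 − 210 → 10737; 60–79 − 120 → 13558; 80+ − 70 → 16861
Population now: 0–19=1565, 20–39=2175, 40–59=10737, 60–79=13558, 80+=16861
Period 3.
Births: 2175 * 0.107 = 233
20–39: 1565 * 0.964 = 1509
40–59: 2175 * 0.964 = 2097
60–79: 10737 * 0.947 = 10168
80+: 13558 * 0.93 + 16861 * 0.47 = 12609 + 7925 = 20534
Net migration: 0–19 + 350 → 583; 20–39 + 270 → 1779; 40–59 − 210 → 1887; 60–79 − 120 → 10048; 80+ − 70 → 20464
Population now: 0–19=583, 20–39=1779, 40–59=1887, 60–79=10048, 80+=20464
Period 4.
Births: 1779 * 0.107 = 190
20–39: 583 * 0.964 = 562
40–59: 1779 * 0.964 = 1715
60–79: 1887 * 0.947 = 1787
80+: 10048 * 0.93 + 20464 * 0.47 = 9345 + 9618 = 18963
Net migration: 0–19 + 350 → 540; 20–39 + 270 → 832; 40–59 − 210 → 1505; 60–79 − 120 → 1667; 80+ − 70 → 18893
Population now: 0–19=540, 20–39=832, 40–59=1505, 60–79=1667, 80+=18893
Total: 55400 → 23437; change = -31963; percentage change = -57.7%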